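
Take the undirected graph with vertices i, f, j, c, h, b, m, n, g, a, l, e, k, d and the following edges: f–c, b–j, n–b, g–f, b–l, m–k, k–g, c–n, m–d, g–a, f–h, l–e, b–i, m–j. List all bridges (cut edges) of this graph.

The edges on the cycle m-k-g-f-c-n-b-j-m are not bridges since each lies on that cycle.
But removing g–a disconnects g from a; removing m–d disconnects m from d; removing l–e disconnects l from e; removing l–b disconnects l from b — these are bridges.
In total 6 edges are bridges.

a-g, b-i, b-l, d-m, e-l, f-h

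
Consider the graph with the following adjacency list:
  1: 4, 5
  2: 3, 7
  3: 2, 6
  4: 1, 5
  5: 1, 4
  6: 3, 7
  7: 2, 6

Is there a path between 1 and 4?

From 1 we can reach 1, 4, 5, which includes 4.

Yes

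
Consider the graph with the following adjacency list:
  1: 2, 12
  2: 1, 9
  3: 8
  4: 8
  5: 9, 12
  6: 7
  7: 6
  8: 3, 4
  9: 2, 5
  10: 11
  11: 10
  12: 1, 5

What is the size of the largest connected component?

Starting from 6 we can reach 6, 7. That is one component of size 2.
Starting from 10 we can reach 10, 11. That is one component of size 2.
Starting from 3 we can reach 3, 4, 8. That is one component of size 3.
Starting from 1 we can reach 1, 2, 5, 9, 12. That is one component of size 5.
The largest has 5 vertices.

5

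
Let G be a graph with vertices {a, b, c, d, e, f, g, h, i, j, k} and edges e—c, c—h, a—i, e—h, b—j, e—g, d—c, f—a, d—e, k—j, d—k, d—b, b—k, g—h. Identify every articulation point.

a, d

Removing a increases the component count from 2 to 3, so a is a cut vertex.
Removing d increases the component count from 2 to 3, so d is a cut vertex.
By contrast removing h leaves 2 components; it is not a cut vertex. No other vertex is a cut vertex either.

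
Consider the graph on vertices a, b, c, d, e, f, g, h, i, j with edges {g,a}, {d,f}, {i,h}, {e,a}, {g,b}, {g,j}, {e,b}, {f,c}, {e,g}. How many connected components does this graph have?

3

Starting from h we can reach h, i. That is one component of size 2.
Starting from c we can reach c, d, f. That is one component of size 3.
Starting from a we can reach a, b, e, g, j. That is one component of size 5.
Total: 3 components.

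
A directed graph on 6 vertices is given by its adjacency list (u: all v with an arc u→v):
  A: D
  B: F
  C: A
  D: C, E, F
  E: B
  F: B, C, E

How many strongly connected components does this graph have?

1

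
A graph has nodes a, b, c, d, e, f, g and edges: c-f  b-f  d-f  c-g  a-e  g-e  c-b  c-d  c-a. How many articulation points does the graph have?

Removing c increases the component count from 1 to 2, so c is a cut vertex.
By contrast removing e leaves 1 component; it is not a cut vertex. No other vertex is a cut vertex either.

1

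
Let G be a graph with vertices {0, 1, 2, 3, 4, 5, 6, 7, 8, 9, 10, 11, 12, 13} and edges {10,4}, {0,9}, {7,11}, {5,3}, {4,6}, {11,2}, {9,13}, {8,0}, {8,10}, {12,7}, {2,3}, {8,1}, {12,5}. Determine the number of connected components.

2

Starting from 2 we can reach 2, 3, 5, 7, 11, 12. That is one component of size 6.
Starting from 0 we can reach 0, 1, 4, 6, 8, 9, 10, 13. That is one component of size 8.
Total: 2 components.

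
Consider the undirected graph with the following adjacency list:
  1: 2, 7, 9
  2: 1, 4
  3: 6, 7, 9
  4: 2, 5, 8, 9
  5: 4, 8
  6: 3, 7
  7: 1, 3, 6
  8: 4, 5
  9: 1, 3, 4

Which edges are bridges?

none

The edges on the cycle 4-5-8-4 are not bridges since each lies on that cycle.
Every edge lies on some cycle, so there are no bridges.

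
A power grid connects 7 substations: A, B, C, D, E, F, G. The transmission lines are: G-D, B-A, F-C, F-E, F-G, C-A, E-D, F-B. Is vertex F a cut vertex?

Deleting F raises the number of components from 1 to 2, so F is a cut vertex.

Yes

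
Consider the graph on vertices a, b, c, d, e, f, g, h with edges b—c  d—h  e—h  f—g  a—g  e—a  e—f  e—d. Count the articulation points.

Removing e increases the component count from 2 to 3, so e is a cut vertex.
By contrast removing c leaves 2 components; it is not a cut vertex. No other vertex is a cut vertex either.

1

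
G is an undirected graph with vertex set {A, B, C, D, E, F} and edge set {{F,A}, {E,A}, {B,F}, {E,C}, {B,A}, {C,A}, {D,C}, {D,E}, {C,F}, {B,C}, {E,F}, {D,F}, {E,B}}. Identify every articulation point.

Removing B, for instance, still leaves 1 component. No single vertex removal increases the component count — the graph has no articulation points.

none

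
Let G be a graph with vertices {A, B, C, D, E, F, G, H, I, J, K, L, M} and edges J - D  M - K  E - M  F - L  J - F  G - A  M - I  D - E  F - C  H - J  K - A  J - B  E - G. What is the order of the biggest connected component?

13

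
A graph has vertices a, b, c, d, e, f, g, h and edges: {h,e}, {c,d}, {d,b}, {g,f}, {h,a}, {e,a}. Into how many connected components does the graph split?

3

Starting from f we can reach f, g. That is one component of size 2.
Starting from b we can reach b, c, d. That is one component of size 3.
Starting from a we can reach a, e, h. That is one component of size 3.
Total: 3 components.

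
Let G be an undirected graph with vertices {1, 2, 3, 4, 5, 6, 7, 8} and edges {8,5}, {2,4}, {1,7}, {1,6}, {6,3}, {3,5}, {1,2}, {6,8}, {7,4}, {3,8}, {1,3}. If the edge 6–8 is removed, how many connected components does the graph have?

6 and 8 are still connected via 6-3-8, so the component count stays at 1.

1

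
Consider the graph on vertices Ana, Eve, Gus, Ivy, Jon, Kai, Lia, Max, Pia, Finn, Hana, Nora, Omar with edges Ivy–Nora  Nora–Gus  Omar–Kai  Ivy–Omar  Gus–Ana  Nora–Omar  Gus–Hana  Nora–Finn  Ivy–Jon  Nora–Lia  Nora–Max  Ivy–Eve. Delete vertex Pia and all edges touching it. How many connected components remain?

1

With Pia gone, the remaining components are: {Ana, Eve, Gus, Ivy, Jon, Kai, Lia, Max, Finn, Hana, Nora, Omar}.
That is 1 component.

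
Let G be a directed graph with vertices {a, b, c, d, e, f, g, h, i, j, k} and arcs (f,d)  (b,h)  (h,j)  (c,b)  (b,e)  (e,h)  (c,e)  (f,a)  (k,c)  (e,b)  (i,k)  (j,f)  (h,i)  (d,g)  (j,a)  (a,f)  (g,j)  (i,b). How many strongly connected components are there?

{b, c, e, h, i, k} are all mutually reachable — one SCC of size 6.
{a, d, f, g, j} are all mutually reachable — one SCC of size 5.
That gives 2 strongly connected components.

2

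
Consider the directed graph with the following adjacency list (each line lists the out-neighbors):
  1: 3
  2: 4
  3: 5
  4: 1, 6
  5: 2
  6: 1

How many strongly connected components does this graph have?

{1, 2, 3, 4, 5, 6} are all mutually reachable — one SCC of size 6.
That gives 1 strongly connected component.

1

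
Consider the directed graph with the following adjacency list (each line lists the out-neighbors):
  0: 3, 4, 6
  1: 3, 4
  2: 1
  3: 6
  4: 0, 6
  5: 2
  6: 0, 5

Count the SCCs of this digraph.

1

{0, 1, 2, 3, 4, 5, 6} are all mutually reachable — one SCC of size 7.
That gives 1 strongly connected component.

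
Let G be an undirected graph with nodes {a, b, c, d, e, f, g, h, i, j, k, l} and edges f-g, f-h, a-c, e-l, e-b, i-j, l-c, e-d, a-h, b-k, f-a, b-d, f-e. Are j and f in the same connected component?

No

The component containing j is {i, j}, and f is not in it.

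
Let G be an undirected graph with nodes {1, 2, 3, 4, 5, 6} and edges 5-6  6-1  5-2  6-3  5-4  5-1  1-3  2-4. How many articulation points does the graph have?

Removing 5 increases the component count from 1 to 2, so 5 is a cut vertex.
By contrast removing 4 leaves 1 component; it is not a cut vertex. No other vertex is a cut vertex either.

1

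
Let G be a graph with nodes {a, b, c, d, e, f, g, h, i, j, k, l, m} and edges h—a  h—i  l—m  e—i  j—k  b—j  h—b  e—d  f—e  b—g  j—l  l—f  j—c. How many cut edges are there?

6

The edges on the cycle h-b-j-l-f-e-i-h are not bridges since each lies on that cycle.
But removing l—m disconnects l from m; removing j—c disconnects j from c; removing g—b disconnects g from b; removing h—a disconnects h from a — these are bridges.
In total 6 edges are bridges.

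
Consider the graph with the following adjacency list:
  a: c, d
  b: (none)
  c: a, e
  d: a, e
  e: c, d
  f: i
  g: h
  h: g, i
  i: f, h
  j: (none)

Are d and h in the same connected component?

The component containing d is {a, c, d, e}, and h is not in it.

No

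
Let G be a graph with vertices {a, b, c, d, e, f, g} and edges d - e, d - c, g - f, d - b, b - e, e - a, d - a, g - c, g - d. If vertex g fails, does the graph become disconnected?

Deleting g raises the number of components from 1 to 2, so g is a cut vertex.

Yes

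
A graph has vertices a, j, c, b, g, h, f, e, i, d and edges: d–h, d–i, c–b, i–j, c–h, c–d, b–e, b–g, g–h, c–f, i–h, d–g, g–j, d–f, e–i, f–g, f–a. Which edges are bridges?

a-f

The edges on the cycle c-b-e-i-d-c are not bridges since each lies on that cycle.
But removing a–f disconnects a from f — this is a bridge.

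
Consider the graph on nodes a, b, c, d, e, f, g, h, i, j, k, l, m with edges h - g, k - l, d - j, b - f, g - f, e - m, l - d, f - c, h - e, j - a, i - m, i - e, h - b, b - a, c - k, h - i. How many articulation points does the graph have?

1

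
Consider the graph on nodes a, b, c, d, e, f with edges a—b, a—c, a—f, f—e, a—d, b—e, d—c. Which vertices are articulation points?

Removing a increases the component count from 1 to 2, so a is a cut vertex.
By contrast removing f leaves 1 component; it is not a cut vertex. No other vertex is a cut vertex either.

a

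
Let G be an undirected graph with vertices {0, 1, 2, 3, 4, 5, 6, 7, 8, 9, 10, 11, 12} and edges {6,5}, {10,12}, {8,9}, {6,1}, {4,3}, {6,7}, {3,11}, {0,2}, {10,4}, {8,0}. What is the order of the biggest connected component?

Starting from 0 we can reach 0, 2, 8, 9. That is one component of size 4.
Starting from 1 we can reach 1, 5, 6, 7. That is one component of size 4.
Starting from 3 we can reach 3, 4, 10, 11, 12. That is one component of size 5.
The largest has 5 vertices.

5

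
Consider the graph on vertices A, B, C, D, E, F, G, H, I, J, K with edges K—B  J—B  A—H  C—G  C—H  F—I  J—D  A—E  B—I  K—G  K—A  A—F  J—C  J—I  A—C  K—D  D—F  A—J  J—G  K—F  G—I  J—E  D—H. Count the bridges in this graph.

0

The edges on the cycle K-A-J-B-K are not bridges since each lies on that cycle.
Every edge lies on some cycle, so there are no bridges.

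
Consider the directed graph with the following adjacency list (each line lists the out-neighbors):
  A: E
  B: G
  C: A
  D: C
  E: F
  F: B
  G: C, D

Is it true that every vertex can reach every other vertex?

Yes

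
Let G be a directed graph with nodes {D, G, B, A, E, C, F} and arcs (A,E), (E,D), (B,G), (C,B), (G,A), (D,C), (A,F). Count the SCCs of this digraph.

{A, B, C, D, E, G} are all mutually reachable — one SCC of size 6.
{F} is an SCC by itself.
That gives 2 strongly connected components.

2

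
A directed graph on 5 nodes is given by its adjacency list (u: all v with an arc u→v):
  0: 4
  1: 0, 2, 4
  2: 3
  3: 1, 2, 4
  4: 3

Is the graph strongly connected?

Yes

From 3 we can reach every vertex (0, 1, 2, 3, 4), and every vertex can reach 3 (0, 1, 2, 3, 4). So the whole graph is one strongly connected component.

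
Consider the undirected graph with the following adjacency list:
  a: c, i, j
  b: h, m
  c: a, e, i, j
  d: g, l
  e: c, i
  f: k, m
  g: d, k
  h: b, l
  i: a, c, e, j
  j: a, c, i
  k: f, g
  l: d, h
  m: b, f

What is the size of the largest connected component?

8

Starting from a we can reach a, c, e, i, j. That is one component of size 5.
Starting from b we can reach b, d, f, g, h, k, l, m. That is one component of size 8.
The largest has 8 vertices.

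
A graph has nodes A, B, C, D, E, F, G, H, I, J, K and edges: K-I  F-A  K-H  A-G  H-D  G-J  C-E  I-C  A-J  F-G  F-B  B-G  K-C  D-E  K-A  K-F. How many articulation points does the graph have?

1

Removing K increases the component count from 1 to 2, so K is a cut vertex.
By contrast removing G leaves 1 component; it is not a cut vertex. No other vertex is a cut vertex either.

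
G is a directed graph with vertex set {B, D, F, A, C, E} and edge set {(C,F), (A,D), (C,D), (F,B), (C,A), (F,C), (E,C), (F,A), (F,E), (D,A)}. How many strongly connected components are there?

{C, E, F} are all mutually reachable — one SCC of size 3.
{A, D} are all mutually reachable — one SCC of size 2.
{B} is an SCC by itself.
That gives 3 strongly connected components.

3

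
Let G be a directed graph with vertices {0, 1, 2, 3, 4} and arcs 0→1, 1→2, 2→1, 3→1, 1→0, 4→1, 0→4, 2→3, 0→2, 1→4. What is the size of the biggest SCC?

5

{0, 1, 2, 3, 4} are all mutually reachable — one SCC of size 5.
The largest has 5 vertices.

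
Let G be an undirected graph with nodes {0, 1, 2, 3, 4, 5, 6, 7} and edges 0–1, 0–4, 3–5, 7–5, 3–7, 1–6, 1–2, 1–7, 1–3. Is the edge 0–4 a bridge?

Yes

Removing 0–4 leaves no path between 0 and 4: the component count goes from 1 to 2. So it is a bridge.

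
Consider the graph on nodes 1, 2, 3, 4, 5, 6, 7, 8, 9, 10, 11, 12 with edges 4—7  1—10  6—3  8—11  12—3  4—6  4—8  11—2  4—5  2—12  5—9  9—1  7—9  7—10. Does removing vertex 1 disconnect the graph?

Deleting 1 leaves 1 component (was 1) (its neighbors 9, 10 remain connected to each other), so 1 is not a cut vertex.

No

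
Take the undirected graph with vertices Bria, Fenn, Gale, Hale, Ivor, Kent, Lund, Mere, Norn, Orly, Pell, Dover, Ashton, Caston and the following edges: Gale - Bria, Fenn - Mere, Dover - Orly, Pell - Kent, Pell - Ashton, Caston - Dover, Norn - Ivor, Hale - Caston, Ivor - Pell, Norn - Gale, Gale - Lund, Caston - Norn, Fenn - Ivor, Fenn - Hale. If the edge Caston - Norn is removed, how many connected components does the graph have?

1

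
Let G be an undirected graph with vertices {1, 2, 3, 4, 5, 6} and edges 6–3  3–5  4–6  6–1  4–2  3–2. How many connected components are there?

1

Starting from 1 we can reach 1, 2, 3, 4, 5, 6. That is one component of size 6.
Total: 1 component.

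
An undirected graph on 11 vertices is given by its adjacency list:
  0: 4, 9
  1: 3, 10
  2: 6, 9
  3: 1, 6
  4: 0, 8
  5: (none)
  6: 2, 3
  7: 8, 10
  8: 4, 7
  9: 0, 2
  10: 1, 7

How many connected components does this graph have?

2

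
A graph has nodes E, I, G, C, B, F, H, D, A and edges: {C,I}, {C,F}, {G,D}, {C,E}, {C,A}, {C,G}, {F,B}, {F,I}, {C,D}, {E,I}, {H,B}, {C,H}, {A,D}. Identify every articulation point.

C

Removing C increases the component count from 1 to 2, so C is a cut vertex.
By contrast removing F leaves 1 component; it is not a cut vertex. No other vertex is a cut vertex either.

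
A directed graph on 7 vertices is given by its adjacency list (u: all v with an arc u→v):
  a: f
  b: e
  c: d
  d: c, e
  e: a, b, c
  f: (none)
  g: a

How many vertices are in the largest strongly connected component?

4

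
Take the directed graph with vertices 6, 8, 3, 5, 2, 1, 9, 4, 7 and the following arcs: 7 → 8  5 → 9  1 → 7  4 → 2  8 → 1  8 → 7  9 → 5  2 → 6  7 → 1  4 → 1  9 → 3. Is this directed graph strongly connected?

There is no directed path from 7 to 5, so the graph is not strongly connected.

No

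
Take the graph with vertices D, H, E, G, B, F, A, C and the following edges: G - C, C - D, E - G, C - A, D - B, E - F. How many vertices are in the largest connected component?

H is isolated — a component by itself.
Starting from A we can reach A, B, C, D, E, F, G. That is one component of size 7.
The largest has 7 vertices.

7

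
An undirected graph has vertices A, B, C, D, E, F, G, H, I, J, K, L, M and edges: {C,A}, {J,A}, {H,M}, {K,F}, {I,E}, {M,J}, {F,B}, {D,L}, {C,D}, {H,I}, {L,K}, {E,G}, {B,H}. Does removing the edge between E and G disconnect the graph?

Removing E-G leaves no path between E and G: the component count goes from 1 to 2. So it is a bridge.

Yes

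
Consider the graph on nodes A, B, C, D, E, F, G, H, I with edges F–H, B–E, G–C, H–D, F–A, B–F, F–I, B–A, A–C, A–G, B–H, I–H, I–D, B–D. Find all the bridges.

The edges on the cycle F-I-H-F are not bridges since each lies on that cycle.
But removing B–E disconnects B from E — this is a bridge.

B-E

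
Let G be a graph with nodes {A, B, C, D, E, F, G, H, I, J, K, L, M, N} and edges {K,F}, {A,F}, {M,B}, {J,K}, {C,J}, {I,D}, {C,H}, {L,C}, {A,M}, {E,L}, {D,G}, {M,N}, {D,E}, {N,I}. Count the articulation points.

3

Removing C increases the component count from 1 to 2, so C is a cut vertex.
Removing D increases the component count from 1 to 2, so D is a cut vertex.
Removing M increases the component count from 1 to 2, so M is a cut vertex.
By contrast removing E leaves 1 component; it is not a cut vertex. No other vertex is a cut vertex either.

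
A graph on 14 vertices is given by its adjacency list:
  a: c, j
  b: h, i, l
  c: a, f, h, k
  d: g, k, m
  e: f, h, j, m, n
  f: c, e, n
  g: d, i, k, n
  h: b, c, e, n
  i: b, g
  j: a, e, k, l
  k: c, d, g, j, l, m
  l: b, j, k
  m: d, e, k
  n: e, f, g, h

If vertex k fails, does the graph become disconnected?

No

Deleting k leaves 1 component (was 1) (its neighbors c, d, g, j, l, m remain connected to each other), so k is not a cut vertex.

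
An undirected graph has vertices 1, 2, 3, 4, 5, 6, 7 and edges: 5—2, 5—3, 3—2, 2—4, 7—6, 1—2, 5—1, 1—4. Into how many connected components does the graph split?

Starting from 6 we can reach 6, 7. That is one component of size 2.
Starting from 1 we can reach 1, 2, 3, 4, 5. That is one component of size 5.
Total: 2 components.

2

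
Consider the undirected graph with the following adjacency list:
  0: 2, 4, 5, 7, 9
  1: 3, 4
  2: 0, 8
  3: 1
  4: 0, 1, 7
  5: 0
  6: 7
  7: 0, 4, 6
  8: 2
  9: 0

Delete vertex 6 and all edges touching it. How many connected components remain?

1

With 6 gone, the remaining components are: {0, 1, 2, 3, 4, 5, 7, 8, 9}.
That is 1 component.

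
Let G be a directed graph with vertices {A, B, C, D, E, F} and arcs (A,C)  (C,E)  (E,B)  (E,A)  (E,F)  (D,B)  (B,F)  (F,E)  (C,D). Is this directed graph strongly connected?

From E we can reach every vertex (A, B, C, D, E, F), and every vertex can reach E (A, B, C, D, E, F). So the whole graph is one strongly connected component.

Yes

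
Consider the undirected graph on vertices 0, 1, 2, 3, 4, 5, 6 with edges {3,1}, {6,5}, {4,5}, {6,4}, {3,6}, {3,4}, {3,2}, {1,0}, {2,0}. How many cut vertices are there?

1

Removing 3 increases the component count from 1 to 2, so 3 is a cut vertex.
By contrast removing 5 leaves 1 component; it is not a cut vertex. No other vertex is a cut vertex either.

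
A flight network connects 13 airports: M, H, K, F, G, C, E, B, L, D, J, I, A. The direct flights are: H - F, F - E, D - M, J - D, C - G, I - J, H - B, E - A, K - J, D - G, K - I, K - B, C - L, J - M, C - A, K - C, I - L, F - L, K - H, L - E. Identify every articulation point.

none

Removing A, for instance, still leaves 1 component. No single vertex removal increases the component count — the graph has no articulation points.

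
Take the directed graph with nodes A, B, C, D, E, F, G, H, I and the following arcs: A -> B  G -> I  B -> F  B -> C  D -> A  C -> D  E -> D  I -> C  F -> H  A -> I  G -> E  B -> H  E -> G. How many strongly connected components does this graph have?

4

{A, B, C, D, I} are all mutually reachable — one SCC of size 5.
{E, G} are all mutually reachable — one SCC of size 2.
{F} is an SCC by itself.
{H} is an SCC by itself.
That gives 4 strongly connected components.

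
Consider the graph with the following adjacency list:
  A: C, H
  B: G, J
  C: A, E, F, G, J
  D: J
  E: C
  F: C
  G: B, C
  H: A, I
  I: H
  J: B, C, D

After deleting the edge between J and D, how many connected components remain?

2

Before removal there is 1 component.
J-D is a bridge — removing it separates J's side from D's side.
After removal: 2 components.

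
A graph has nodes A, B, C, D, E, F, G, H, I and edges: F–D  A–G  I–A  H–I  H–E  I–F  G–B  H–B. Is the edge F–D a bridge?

Removing F–D leaves no path between F and D: the component count goes from 2 to 3. So it is a bridge.

Yes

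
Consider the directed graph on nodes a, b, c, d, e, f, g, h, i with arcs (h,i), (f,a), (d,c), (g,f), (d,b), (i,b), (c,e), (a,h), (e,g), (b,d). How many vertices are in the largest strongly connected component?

9

{a, b, c, d, e, f, g, h, i} are all mutually reachable — one SCC of size 9.
The largest has 9 vertices.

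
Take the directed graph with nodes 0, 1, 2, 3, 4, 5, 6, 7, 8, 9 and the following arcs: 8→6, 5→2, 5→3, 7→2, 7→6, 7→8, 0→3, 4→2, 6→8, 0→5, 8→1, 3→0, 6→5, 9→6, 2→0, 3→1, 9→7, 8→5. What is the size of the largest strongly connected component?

{0, 2, 3, 5} are all mutually reachable — one SCC of size 4.
{6, 8} are all mutually reachable — one SCC of size 2.
{1} is an SCC by itself.
{9} is an SCC by itself.
{4} is an SCC by itself.
(and 1 more singleton SCC)
The largest has 4 vertices.

4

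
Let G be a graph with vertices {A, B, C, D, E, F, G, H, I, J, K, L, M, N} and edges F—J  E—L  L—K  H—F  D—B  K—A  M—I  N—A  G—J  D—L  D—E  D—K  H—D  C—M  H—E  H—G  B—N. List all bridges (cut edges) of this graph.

C-M, I-M

The edges on the cycle D-B-N-A-K-D are not bridges since each lies on that cycle.
But removing M—I disconnects M from I; removing C—M disconnects C from M — these are bridges.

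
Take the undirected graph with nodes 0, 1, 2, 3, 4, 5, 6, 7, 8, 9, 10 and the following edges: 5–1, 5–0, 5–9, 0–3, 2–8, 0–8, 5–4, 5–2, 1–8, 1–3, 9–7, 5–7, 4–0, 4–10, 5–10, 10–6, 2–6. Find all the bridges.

The edges on the cycle 5-9-7-5 are not bridges since each lies on that cycle.
Every edge lies on some cycle, so there are no bridges.

none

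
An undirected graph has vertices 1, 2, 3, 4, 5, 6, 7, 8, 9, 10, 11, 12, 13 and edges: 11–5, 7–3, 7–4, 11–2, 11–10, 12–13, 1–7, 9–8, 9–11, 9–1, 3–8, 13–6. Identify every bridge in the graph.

The edges on the cycle 9-1-7-3-8-9 are not bridges since each lies on that cycle.
But removing 13–6 disconnects 13 from 6; removing 9–11 disconnects 9 from 11; removing 11–10 disconnects 11 from 10; removing 5–11 disconnects 5 from 11 — these are bridges.
In total 7 edges are bridges.

10-11, 11-2, 11-5, 11-9, 12-13, 13-6, 4-7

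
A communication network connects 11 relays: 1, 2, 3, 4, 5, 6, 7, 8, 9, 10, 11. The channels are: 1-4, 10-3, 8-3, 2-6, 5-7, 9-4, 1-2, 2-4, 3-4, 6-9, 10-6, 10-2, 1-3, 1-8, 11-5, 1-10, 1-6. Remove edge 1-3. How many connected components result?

1 and 3 are still connected via 1-10-3, so the component count stays at 2.

2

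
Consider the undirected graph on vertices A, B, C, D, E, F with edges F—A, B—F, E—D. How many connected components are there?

3

C is isolated — a component by itself.
Starting from D we can reach D, E. That is one component of size 2.
Starting from A we can reach A, B, F. That is one component of size 3.
Total: 3 components.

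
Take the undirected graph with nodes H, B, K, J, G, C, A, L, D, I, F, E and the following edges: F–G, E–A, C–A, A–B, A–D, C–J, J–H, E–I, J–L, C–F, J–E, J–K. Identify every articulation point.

A, C, E, F, J

Removing A increases the component count from 1 to 3, so A is a cut vertex.
Removing C increases the component count from 1 to 2, so C is a cut vertex.
Removing E increases the component count from 1 to 2, so E is a cut vertex.
Likewise F, J are cut vertices.
By contrast removing G leaves 1 component; it is not a cut vertex. No other vertex is a cut vertex either.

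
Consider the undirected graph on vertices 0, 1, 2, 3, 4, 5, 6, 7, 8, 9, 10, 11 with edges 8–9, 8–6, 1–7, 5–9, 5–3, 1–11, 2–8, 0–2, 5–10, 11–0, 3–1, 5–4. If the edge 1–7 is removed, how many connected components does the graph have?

2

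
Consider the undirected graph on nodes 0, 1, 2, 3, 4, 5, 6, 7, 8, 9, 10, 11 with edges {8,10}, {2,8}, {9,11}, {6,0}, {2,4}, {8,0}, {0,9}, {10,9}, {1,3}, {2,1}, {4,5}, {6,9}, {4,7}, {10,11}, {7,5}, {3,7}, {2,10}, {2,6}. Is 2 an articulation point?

Yes

Deleting 2 raises the number of components from 1 to 2, so 2 is a cut vertex.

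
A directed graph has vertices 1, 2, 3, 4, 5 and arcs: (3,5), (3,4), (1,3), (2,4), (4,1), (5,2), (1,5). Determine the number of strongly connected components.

{1, 2, 3, 4, 5} are all mutually reachable — one SCC of size 5.
That gives 1 strongly connected component.

1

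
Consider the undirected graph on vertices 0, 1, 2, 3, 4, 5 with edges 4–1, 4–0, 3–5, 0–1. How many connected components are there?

2 is isolated — a component by itself.
Starting from 3 we can reach 3, 5. That is one component of size 2.
Starting from 0 we can reach 0, 1, 4. That is one component of size 3.
Total: 3 components.

3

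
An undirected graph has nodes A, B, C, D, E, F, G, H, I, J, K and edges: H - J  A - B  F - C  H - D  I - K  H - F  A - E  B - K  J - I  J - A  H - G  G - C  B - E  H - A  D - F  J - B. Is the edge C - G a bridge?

No

After removing C - G, the path C-F-H-G still connects them, so the edge is not a bridge.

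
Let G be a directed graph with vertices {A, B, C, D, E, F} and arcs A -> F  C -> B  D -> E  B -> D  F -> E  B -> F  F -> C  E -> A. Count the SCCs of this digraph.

1

{A, B, C, D, E, F} are all mutually reachable — one SCC of size 6.
That gives 1 strongly connected component.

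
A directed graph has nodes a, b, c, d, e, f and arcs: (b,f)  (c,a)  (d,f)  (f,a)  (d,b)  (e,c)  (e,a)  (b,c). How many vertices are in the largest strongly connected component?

{a} is an SCC by itself.
{d} is an SCC by itself.
{b} is an SCC by itself.
{e} is an SCC by itself.
{c} is an SCC by itself.
(and 1 more singleton SCC)
The largest has 1 vertex.

1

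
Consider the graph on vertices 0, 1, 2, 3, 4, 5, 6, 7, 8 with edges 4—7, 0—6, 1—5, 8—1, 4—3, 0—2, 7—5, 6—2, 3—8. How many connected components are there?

Starting from 0 we can reach 0, 2, 6. That is one component of size 3.
Starting from 1 we can reach 1, 3, 4, 5, 7, 8. That is one component of size 6.
Total: 2 components.

2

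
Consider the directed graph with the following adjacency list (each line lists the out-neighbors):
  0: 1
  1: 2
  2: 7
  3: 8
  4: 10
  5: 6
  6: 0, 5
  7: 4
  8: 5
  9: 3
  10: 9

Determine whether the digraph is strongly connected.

Yes

From 2 we can reach every vertex (0, 1, 2, 3, 4, 5, 6, 7, 8, 9, 10), and every vertex can reach 2 (0, 1, 2, 3, 4, 5, 6, 7, 8, 9, 10). So the whole graph is one strongly connected component.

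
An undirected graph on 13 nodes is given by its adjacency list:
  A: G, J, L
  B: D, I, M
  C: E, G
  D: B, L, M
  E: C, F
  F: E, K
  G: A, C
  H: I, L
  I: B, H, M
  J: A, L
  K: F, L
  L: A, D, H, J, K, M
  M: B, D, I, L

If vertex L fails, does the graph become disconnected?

Deleting L raises the number of components from 1 to 2, so L is a cut vertex.

Yes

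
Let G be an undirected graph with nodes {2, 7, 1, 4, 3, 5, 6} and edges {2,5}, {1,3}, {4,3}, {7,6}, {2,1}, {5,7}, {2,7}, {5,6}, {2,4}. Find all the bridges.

none

The edges on the cycle 2-1-3-4-2 are not bridges since each lies on that cycle.
Every edge lies on some cycle, so there are no bridges.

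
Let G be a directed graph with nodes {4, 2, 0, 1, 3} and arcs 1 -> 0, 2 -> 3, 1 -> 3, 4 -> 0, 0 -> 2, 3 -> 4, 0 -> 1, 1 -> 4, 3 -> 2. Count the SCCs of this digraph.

1

{0, 1, 2, 3, 4} are all mutually reachable — one SCC of size 5.
That gives 1 strongly connected component.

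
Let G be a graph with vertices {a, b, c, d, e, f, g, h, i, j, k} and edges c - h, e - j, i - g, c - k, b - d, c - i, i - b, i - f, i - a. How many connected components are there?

2

Starting from e we can reach e, j. That is one component of size 2.
Starting from a we can reach a, b, c, d, f, g, h, i, k. That is one component of size 9.
Total: 2 components.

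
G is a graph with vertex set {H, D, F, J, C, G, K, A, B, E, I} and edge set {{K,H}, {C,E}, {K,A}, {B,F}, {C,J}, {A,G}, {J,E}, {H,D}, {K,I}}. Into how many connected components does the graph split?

3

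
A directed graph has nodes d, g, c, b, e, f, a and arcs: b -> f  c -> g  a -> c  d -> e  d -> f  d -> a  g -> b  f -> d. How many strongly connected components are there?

{a, b, c, d, f, g} are all mutually reachable — one SCC of size 6.
{e} is an SCC by itself.
That gives 2 strongly connected components.

2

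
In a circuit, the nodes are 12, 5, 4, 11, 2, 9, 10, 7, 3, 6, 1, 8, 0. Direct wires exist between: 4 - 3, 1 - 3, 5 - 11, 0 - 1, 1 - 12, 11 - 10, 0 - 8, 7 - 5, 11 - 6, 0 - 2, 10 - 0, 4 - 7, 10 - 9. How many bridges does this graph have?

The edges on the cycle 4-7-5-11-10-0-1-3-4 are not bridges since each lies on that cycle.
But removing 6 - 11 disconnects 6 from 11; removing 9 - 10 disconnects 9 from 10; removing 8 - 0 disconnects 8 from 0; removing 12 - 1 disconnects 12 from 1 — these are bridges.
In total 5 edges are bridges.

5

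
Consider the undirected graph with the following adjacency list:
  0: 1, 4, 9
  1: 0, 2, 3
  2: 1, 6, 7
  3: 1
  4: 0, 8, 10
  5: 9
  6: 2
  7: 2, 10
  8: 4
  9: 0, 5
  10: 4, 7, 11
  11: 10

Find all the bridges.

The edges on the cycle 7-10-4-0-1-2-7 are not bridges since each lies on that cycle.
But removing 1-3 disconnects 1 from 3; removing 10-11 disconnects 10 from 11; removing 9-0 disconnects 9 from 0; removing 6-2 disconnects 6 from 2 — these are bridges.
In total 6 edges are bridges.

0-9, 1-3, 10-11, 2-6, 4-8, 5-9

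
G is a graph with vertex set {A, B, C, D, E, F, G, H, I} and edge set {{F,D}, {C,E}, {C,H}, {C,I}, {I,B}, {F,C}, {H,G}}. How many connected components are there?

2

A is isolated — a component by itself.
Starting from B we can reach B, C, D, E, F, G, H, I. That is one component of size 8.
Total: 2 components.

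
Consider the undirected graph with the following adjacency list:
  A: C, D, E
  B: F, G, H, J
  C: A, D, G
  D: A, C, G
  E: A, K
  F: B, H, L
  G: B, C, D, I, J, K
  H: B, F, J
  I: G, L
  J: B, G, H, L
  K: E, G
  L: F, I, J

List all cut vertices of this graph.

G

Removing G increases the component count from 1 to 2, so G is a cut vertex.
By contrast removing J leaves 1 component; it is not a cut vertex. No other vertex is a cut vertex either.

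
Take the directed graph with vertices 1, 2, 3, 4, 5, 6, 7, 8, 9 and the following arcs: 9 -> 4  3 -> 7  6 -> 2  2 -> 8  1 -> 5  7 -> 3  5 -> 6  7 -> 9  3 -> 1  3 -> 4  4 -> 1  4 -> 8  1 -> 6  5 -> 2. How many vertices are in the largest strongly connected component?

2

{3, 7} are all mutually reachable — one SCC of size 2.
{6} is an SCC by itself.
{8} is an SCC by itself.
{5} is an SCC by itself.
{2} is an SCC by itself.
(and 3 more singleton SCCs)
The largest has 2 vertices.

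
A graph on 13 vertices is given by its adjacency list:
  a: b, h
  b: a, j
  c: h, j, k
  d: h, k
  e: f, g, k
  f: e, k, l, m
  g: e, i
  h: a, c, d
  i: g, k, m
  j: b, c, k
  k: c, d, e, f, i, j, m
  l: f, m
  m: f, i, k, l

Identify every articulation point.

Removing k increases the component count from 1 to 2, so k is a cut vertex.
By contrast removing j leaves 1 component; it is not a cut vertex. No other vertex is a cut vertex either.

k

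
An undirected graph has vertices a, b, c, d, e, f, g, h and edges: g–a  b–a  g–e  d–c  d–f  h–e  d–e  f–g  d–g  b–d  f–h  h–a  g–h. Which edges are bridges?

The edges on the cycle b-d-f-g-a-b are not bridges since each lies on that cycle.
But removing c–d disconnects c from d — this is a bridge.

c-d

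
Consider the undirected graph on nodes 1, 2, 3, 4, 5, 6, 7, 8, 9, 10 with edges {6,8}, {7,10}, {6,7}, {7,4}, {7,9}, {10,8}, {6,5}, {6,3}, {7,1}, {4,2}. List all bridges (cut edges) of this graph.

1-7, 2-4, 3-6, 4-7, 5-6, 7-9

The edges on the cycle 6-7-10-8-6 are not bridges since each lies on that cycle.
But removing 7–1 disconnects 7 from 1; removing 7–9 disconnects 7 from 9; removing 3–6 disconnects 3 from 6; removing 7–4 disconnects 7 from 4 — these are bridges.
In total 6 edges are bridges.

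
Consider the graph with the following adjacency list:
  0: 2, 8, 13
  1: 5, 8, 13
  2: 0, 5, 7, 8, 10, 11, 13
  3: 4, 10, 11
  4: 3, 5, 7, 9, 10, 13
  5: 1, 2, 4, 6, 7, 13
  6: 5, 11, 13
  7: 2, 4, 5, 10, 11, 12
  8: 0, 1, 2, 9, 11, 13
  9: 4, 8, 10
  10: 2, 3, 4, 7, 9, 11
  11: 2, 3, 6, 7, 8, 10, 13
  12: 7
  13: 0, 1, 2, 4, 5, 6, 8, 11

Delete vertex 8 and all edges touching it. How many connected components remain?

With 8 gone, the remaining components are: {0, 1, 2, 3, 4, 5, 6, 7, 9, 10, 11, 12, 13}.
That is 1 component.

1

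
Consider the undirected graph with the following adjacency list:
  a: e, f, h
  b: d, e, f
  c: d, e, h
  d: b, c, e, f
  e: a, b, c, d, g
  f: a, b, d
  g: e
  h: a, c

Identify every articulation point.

e

Removing e increases the component count from 1 to 2, so e is a cut vertex.
By contrast removing d leaves 1 component; it is not a cut vertex. No other vertex is a cut vertex either.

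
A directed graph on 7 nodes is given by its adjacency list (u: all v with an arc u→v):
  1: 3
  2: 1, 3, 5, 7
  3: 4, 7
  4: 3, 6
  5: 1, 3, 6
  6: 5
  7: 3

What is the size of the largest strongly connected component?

6

{1, 3, 4, 5, 6, 7} are all mutually reachable — one SCC of size 6.
{2} is an SCC by itself.
The largest has 6 vertices.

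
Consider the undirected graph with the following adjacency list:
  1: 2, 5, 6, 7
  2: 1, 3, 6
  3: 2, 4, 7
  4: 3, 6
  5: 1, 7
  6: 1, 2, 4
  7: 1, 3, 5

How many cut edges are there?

The edges on the cycle 1-7-5-1 are not bridges since each lies on that cycle.
Every edge lies on some cycle, so there are no bridges.

0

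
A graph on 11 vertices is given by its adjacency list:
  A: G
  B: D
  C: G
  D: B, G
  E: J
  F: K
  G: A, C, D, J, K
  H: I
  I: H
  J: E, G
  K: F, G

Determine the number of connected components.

Starting from H we can reach H, I. That is one component of size 2.
Starting from A we can reach A, B, C, D, E, F, G, J, K. That is one component of size 9.
Total: 2 components.

2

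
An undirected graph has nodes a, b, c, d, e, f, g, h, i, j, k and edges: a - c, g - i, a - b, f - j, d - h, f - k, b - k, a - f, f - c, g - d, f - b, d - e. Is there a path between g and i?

Yes

From g we can reach d, e, g, h, i, which includes i.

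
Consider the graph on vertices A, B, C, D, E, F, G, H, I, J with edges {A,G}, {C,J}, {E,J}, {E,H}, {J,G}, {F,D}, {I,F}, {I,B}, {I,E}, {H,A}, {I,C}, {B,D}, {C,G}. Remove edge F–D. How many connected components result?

F and D are still connected via F-I-B-D, so the component count stays at 1.

1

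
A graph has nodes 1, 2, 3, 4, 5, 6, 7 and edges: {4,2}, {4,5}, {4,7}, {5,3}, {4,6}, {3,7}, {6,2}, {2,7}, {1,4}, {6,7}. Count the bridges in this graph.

1

The edges on the cycle 6-2-7-6 are not bridges since each lies on that cycle.
But removing 1 - 4 disconnects 1 from 4 — this is a bridge.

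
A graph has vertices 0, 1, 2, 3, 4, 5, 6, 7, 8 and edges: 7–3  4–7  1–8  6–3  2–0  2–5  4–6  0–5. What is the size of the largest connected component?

4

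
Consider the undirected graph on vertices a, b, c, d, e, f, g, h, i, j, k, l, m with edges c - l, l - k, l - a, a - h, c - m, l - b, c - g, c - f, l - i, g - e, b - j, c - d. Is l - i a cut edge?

Yes

Removing l - i leaves no path between l and i: the component count goes from 1 to 2. So it is a bridge.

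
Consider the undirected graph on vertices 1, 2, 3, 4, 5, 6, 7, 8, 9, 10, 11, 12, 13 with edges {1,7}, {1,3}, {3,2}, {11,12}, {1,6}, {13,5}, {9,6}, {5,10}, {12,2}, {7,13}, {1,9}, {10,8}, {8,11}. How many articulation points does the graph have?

Removing 1 increases the component count from 2 to 3, so 1 is a cut vertex.
By contrast removing 12 leaves 2 components; it is not a cut vertex. No other vertex is a cut vertex either.

1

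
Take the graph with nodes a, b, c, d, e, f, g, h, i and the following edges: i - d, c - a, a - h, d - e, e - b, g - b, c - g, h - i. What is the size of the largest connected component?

f is isolated — a component by itself.
Starting from a we can reach a, b, c, d, e, g, h, i. That is one component of size 8.
The largest has 8 vertices.

8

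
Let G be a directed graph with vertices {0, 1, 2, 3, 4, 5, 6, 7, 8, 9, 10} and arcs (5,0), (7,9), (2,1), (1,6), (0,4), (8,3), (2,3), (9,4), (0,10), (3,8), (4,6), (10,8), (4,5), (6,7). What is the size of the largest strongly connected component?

6

{0, 4, 5, 6, 7, 9} are all mutually reachable — one SCC of size 6.
{3, 8} are all mutually reachable — one SCC of size 2.
{10} is an SCC by itself.
{1} is an SCC by itself.
{2} is an SCC by itself.
The largest has 6 vertices.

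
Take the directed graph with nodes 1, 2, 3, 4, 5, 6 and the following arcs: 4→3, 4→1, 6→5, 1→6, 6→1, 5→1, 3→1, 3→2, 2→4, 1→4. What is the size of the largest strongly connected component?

6

{1, 2, 3, 4, 5, 6} are all mutually reachable — one SCC of size 6.
The largest has 6 vertices.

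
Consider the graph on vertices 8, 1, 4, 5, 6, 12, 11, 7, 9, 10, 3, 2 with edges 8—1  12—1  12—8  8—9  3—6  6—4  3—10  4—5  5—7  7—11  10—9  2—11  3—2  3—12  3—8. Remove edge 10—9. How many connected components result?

1

10 and 9 are still connected via 10-3-8-9, so the component count stays at 1.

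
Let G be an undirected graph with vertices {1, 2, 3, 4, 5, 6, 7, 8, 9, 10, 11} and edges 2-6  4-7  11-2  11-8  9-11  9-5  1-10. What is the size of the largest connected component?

6

3 is isolated — a component by itself.
Starting from 4 we can reach 4, 7. That is one component of size 2.
Starting from 1 we can reach 1, 10. That is one component of size 2.
Starting from 2 we can reach 2, 5, 6, 8, 9, 11. That is one component of size 6.
The largest has 6 vertices.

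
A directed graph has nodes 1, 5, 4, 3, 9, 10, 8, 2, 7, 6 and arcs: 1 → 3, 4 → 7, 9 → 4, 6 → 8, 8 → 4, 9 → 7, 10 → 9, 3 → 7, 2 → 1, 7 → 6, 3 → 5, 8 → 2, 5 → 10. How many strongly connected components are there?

1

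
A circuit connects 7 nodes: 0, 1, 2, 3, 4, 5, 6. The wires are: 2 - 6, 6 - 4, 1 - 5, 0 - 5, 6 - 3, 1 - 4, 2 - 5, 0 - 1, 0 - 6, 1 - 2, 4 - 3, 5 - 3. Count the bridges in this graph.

0

The edges on the cycle 1-2-6-4-1 are not bridges since each lies on that cycle.
Every edge lies on some cycle, so there are no bridges.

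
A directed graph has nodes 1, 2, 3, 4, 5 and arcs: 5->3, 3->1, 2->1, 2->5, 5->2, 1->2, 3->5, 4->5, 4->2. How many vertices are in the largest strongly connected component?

{1, 2, 3, 5} are all mutually reachable — one SCC of size 4.
{4} is an SCC by itself.
The largest has 4 vertices.

4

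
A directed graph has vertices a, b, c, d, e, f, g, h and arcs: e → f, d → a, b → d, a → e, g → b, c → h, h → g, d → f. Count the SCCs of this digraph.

8

{h} is an SCC by itself.
{e} is an SCC by itself.
{b} is an SCC by itself.
{c} is an SCC by itself.
{d} is an SCC by itself.
(and 3 more singleton SCCs)
That gives 8 strongly connected components.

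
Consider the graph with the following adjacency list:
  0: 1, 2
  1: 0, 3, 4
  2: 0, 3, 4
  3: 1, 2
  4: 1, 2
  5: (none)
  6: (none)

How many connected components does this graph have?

3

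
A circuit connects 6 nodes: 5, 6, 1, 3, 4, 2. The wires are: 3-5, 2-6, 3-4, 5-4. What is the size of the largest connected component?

1 is isolated — a component by itself.
Starting from 2 we can reach 2, 6. That is one component of size 2.
Starting from 3 we can reach 3, 4, 5. That is one component of size 3.
The largest has 3 vertices.

3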